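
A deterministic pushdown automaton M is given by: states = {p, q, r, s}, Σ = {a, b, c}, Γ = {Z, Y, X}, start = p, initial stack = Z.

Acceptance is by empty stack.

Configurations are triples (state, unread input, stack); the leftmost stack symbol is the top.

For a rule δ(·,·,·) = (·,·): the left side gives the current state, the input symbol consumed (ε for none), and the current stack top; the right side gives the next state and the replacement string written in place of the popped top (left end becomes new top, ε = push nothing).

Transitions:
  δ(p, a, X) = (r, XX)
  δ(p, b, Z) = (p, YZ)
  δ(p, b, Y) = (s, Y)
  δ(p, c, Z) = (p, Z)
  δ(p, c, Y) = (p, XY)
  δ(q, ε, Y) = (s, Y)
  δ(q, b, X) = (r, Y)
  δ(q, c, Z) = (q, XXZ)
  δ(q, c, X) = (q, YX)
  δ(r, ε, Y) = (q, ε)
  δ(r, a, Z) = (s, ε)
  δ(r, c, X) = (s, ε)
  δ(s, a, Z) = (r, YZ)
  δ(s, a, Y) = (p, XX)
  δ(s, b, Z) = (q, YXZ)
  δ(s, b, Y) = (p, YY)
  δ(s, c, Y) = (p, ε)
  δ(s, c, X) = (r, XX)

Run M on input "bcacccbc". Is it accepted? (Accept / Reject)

Reject

(p, bcacccbc, Z) ⊢ (p, cacccbc, YZ) ⊢ (p, acccbc, XYZ) ⊢ (r, cccbc, XXYZ) ⊢ (s, ccbc, XYZ) ⊢ (r, cbc, XXYZ) ⊢ (s, bc, XYZ)
No transition applies at (s, bc, XYZ); input not fully consumed.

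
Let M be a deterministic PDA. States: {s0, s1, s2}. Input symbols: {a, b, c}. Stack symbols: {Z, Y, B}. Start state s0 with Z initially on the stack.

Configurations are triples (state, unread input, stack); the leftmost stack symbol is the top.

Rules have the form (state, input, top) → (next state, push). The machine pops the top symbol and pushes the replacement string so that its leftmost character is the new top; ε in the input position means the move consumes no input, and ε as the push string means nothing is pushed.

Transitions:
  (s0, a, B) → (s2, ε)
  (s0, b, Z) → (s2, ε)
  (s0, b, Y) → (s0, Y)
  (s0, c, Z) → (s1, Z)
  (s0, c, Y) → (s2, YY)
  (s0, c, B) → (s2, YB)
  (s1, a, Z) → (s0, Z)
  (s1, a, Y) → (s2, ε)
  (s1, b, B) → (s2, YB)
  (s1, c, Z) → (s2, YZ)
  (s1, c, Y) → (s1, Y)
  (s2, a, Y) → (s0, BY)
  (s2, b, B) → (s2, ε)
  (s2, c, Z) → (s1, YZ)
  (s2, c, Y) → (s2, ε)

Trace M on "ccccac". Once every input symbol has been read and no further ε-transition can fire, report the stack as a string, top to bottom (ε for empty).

(s0, ccccac, Z) ⊢ (s1, cccac, Z) ⊢ (s2, ccac, YZ) ⊢ (s2, cac, Z) ⊢ (s1, ac, YZ) ⊢ (s2, c, Z) ⊢ (s1, ε, YZ)
All input consumed in state s1 with stack YZ.

YZ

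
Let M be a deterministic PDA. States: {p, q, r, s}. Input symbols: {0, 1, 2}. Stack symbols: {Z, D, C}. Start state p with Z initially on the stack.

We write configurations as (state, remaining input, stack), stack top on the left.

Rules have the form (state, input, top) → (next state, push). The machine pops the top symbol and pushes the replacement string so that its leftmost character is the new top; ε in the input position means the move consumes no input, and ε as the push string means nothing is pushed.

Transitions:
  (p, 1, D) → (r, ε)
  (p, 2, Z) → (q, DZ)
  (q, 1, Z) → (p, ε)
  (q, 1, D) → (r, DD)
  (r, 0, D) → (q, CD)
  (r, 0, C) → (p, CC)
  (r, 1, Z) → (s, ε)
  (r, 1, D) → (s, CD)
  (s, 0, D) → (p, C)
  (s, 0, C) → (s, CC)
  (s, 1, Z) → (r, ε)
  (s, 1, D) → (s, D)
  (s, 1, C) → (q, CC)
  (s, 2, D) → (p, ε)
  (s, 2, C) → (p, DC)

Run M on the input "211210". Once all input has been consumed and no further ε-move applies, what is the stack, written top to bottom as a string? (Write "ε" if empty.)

(p, 211210, Z)
  read 2, top Z: go to q, push DZ → (q, 11210, DZ)
  read 1, top D: go to r, push DD → (r, 1210, DDZ)
  read 1, top D: go to s, push CD → (s, 210, CDDZ)
  read 2, top C: go to p, push DC → (p, 10, DCDDZ)
  read 1, top D: go to r, push ε → (r, 0, CDDZ)
  read 0, top C: go to p, push CC → (p, ε, CCDDZ)
All input consumed in state p with stack CCDDZ.

CCDDZ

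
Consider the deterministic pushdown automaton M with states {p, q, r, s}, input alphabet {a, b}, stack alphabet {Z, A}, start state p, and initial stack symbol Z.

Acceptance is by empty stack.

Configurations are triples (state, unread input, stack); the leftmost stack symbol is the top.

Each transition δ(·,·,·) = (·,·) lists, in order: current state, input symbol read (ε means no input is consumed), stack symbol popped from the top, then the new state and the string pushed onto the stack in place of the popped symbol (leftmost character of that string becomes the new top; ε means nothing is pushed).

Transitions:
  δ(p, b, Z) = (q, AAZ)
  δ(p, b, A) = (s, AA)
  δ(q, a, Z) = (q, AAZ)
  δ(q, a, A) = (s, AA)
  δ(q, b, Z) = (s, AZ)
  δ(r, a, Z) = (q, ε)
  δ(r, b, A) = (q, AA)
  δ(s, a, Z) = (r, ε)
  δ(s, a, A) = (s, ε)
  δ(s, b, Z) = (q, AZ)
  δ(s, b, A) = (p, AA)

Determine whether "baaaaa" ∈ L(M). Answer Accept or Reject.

Accept

(p, baaaaa, Z)
  read b, top Z: go to q, push AAZ → (q, aaaaa, AAZ)
  read a, top A: go to s, push AA → (s, aaaa, AAAZ)
  read a, top A: go to s, push ε → (s, aaa, AAZ)
  read a, top A: go to s, push ε → (s, aa, AZ)
  read a, top A: go to s, push ε → (s, a, Z)
  read a, top Z: go to r, push ε → (r, ε, ε)
All input consumed and the stack is empty.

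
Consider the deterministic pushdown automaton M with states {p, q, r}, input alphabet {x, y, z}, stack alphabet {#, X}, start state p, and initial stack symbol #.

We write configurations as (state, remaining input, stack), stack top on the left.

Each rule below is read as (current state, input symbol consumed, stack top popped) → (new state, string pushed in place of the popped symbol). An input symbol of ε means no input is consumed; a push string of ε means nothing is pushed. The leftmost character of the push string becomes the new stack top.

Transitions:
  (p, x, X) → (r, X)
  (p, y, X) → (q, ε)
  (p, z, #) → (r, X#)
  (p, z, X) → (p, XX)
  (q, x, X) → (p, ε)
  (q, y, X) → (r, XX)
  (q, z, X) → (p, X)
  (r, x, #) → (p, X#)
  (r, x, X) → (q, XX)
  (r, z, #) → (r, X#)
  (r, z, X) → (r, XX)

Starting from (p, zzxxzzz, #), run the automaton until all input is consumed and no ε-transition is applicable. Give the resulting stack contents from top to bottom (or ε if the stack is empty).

(p, zzxxzzz, #)
  read z, top #: go to r, push X# → (r, zxxzzz, X#)
  read z, top X: go to r, push XX → (r, xxzzz, XX#)
  read x, top X: go to q, push XX → (q, xzzz, XXX#)
  read x, top X: go to p, push ε → (p, zzz, XX#)
  read z, top X: go to p, push XX → (p, zz, XXX#)
  read z, top X: go to p, push XX → (p, z, XXXX#)
  read z, top X: go to p, push XX → (p, ε, XXXXX#)
All input consumed in state p with stack XXXXX#.

XXXXX#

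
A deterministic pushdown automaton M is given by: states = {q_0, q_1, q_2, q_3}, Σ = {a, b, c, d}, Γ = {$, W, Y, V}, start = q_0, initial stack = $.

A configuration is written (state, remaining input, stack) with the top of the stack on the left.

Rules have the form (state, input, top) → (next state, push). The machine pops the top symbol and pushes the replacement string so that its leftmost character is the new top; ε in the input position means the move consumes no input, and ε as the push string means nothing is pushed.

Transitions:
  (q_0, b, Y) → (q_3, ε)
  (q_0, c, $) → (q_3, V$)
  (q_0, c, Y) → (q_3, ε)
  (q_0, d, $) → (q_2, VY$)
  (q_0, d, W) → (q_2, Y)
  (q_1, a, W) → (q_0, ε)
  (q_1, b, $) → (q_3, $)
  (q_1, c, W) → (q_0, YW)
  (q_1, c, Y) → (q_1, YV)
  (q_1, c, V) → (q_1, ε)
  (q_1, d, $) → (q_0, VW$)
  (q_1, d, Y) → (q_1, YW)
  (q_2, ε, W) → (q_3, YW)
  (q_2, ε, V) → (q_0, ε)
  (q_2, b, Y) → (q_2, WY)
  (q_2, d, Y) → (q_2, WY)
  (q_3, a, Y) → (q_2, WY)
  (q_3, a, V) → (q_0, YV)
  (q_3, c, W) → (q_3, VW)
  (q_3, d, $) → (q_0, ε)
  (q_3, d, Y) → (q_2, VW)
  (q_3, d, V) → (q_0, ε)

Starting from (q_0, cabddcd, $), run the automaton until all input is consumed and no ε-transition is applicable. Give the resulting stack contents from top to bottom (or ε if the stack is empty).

ε

(q_0, cabddcd, $)
  read c, top $: go to q_3, push V$ → (q_3, abddcd, V$)
  read a, top V: go to q_0, push YV → (q_0, bddcd, YV$)
  read b, top Y: go to q_3, push ε → (q_3, ddcd, V$)
  read d, top V: go to q_0, push ε → (q_0, dcd, $)
  read d, top $: go to q_2, push VY$ → (q_2, cd, VY$)
  ε-move, top V: go to q_0, push ε → (q_0, cd, Y$)
  read c, top Y: go to q_3, push ε → (q_3, d, $)
  read d, top $: go to q_0, push ε → (q_0, ε, ε)
All input consumed in state q_0 with stack ε.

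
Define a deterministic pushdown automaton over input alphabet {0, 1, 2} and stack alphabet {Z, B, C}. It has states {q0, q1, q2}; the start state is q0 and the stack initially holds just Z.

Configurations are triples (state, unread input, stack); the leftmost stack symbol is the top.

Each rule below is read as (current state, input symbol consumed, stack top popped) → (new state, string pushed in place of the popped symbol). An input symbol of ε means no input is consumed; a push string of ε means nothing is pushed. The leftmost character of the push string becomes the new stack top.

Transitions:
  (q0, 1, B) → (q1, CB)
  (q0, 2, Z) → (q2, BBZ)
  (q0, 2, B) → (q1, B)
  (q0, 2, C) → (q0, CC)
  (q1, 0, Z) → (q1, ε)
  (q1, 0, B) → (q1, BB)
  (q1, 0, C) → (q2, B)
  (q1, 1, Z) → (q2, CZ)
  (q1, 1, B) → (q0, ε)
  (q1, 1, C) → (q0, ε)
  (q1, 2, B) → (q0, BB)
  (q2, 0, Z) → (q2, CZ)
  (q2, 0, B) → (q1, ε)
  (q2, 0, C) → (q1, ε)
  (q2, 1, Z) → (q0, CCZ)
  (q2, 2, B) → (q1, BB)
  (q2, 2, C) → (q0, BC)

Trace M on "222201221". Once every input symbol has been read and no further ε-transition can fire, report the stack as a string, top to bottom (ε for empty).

(q0, 222201221, Z) ⊢ (q2, 22201221, BBZ) ⊢ (q1, 2201221, BBBZ) ⊢ (q0, 201221, BBBBZ) ⊢ (q1, 01221, BBBBZ) ⊢ (q1, 1221, BBBBBZ) ⊢ (q0, 221, BBBBZ) ⊢ (q1, 21, BBBBZ) ⊢ (q0, 1, BBBBBZ) ⊢ (q1, ε, CBBBBBZ)
All input consumed in state q1 with stack CBBBBBZ.

CBBBBBZ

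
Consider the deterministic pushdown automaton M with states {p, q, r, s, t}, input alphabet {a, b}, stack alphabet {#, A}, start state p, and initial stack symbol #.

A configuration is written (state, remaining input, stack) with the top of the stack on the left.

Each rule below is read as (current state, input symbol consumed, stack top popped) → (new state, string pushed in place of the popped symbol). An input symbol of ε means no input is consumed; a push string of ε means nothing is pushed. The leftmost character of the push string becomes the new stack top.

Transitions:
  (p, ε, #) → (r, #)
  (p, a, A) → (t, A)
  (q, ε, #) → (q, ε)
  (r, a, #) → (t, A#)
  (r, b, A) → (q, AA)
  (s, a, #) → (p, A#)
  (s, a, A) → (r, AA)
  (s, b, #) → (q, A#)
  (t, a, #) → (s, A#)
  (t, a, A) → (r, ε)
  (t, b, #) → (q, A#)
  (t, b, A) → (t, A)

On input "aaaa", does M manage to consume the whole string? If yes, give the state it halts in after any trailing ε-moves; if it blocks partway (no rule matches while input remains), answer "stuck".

r

(p, aaaa, #)
  ε-move, top #: go to r, push # → (r, aaaa, #)
  read a, top #: go to t, push A# → (t, aaa, A#)
  read a, top A: go to r, push ε → (r, aa, #)
  read a, top #: go to t, push A# → (t, a, A#)
  read a, top A: go to r, push ε → (r, ε, #)
All input consumed; M is in state r.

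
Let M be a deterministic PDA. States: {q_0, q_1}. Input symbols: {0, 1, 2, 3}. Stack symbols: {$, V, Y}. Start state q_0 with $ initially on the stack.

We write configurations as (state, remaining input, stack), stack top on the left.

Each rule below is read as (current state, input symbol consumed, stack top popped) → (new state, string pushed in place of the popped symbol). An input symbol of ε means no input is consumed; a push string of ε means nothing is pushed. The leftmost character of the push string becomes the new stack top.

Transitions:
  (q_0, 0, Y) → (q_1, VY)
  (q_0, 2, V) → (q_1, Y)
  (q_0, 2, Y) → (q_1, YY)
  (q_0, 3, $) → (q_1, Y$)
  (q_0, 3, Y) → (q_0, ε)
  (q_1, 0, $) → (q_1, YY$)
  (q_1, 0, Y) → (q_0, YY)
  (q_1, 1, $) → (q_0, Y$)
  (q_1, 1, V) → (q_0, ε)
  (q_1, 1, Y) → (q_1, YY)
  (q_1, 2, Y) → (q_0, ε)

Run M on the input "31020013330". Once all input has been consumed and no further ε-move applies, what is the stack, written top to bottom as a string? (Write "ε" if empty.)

(q_0, 31020013330, $) ⊢ (q_1, 1020013330, Y$) ⊢ (q_1, 020013330, YY$) ⊢ (q_0, 20013330, YYY$) ⊢ (q_1, 0013330, YYYY$) ⊢ (q_0, 013330, YYYYY$) ⊢ (q_1, 13330, VYYYYY$) ⊢ (q_0, 3330, YYYYY$) ⊢ (q_0, 330, YYYY$) ⊢ (q_0, 30, YYY$) ⊢ (q_0, 0, YY$) ⊢ (q_1, ε, VYY$)
All input consumed in state q_1 with stack VYY$.

VYY$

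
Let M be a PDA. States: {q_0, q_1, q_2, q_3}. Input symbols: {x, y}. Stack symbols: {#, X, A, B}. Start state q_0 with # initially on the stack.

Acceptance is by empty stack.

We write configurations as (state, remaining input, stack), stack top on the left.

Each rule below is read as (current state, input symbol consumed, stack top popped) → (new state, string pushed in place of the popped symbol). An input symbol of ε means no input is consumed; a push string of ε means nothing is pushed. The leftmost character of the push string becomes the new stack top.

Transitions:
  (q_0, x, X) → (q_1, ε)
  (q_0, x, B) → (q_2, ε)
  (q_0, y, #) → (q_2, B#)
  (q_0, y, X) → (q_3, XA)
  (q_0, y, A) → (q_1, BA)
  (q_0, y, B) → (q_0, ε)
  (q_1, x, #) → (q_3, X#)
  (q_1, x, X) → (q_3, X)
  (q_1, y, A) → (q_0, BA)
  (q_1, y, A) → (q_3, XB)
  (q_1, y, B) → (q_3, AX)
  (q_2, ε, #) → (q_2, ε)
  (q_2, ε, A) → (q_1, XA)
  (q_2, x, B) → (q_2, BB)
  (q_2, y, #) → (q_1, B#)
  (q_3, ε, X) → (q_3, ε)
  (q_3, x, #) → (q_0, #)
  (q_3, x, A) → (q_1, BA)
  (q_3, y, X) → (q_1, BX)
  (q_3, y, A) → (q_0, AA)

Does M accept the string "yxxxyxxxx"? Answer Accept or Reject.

No computation consumes all input and empties the stack.

Reject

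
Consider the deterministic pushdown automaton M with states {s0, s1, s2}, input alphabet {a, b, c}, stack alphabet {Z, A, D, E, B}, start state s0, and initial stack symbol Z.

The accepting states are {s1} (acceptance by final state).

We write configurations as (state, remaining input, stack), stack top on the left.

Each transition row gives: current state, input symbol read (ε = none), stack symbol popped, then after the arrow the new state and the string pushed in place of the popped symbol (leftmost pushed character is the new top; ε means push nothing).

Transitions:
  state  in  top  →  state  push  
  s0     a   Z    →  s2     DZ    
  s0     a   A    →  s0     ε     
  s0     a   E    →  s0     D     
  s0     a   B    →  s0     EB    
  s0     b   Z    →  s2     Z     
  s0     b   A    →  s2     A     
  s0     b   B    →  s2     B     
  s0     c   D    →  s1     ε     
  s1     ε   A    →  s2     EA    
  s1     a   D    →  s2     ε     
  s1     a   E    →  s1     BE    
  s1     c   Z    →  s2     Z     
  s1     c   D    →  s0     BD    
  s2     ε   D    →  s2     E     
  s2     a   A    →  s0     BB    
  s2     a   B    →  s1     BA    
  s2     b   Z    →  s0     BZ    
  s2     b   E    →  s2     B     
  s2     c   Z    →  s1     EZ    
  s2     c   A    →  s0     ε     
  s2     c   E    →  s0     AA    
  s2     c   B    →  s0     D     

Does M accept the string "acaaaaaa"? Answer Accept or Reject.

Reject

(s0, acaaaaaa, Z) ⊢ (s2, caaaaaa, DZ) ⊢ (s2, caaaaaa, EZ) ⊢ (s0, aaaaaa, AAZ) ⊢ (s0, aaaaa, AZ) ⊢ (s0, aaaa, Z) ⊢ (s2, aaa, DZ) ⊢ (s2, aaa, EZ)
No transition applies at (s2, aaa, EZ); input not fully consumed.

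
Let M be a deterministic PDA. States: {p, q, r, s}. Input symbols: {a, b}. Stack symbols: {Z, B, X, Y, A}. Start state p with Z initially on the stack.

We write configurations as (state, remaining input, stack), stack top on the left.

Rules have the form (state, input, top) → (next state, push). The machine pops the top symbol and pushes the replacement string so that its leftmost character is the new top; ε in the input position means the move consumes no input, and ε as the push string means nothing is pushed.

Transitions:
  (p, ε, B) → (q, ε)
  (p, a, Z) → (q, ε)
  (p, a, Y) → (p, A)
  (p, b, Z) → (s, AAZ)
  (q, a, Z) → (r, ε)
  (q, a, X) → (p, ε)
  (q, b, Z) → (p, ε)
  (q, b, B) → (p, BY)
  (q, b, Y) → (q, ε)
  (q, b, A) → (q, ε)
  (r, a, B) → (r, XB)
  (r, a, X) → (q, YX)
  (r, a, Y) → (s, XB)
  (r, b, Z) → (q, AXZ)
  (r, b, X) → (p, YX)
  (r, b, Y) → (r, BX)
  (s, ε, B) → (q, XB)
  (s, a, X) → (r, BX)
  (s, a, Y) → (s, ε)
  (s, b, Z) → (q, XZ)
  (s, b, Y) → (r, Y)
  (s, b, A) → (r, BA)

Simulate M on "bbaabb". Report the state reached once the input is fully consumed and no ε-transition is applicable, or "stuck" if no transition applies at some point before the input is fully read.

stuck

(p, bbaabb, Z) ⊢ (s, baabb, AAZ) ⊢ (r, aabb, BAAZ) ⊢ (r, abb, XBAAZ) ⊢ (q, bb, YXBAAZ) ⊢ (q, b, XBAAZ)
No transition for (q, b, top X); M blocks with input b remaining.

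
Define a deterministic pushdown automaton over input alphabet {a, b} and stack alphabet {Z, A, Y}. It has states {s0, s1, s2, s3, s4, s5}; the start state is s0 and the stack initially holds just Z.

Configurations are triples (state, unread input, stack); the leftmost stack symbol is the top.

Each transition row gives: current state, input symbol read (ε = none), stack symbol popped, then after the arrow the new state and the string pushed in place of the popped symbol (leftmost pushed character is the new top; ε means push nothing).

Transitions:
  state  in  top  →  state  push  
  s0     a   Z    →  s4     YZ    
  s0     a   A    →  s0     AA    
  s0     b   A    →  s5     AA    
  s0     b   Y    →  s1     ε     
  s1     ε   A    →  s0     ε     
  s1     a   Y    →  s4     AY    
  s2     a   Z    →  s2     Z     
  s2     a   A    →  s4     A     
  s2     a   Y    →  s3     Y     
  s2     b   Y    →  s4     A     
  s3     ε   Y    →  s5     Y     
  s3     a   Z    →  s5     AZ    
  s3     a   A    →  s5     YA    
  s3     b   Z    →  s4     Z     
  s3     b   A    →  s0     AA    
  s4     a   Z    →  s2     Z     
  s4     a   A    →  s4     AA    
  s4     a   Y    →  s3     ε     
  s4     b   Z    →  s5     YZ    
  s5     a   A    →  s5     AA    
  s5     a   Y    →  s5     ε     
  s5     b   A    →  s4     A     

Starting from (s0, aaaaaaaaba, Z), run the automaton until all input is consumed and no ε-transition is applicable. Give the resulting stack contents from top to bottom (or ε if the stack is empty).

(s0, aaaaaaaaba, Z)
  read a, top Z: go to s4, push YZ → (s4, aaaaaaaba, YZ)
  read a, top Y: go to s3, push ε → (s3, aaaaaaba, Z)
  read a, top Z: go to s5, push AZ → (s5, aaaaaba, AZ)
  read a, top A: go to s5, push AA → (s5, aaaaba, AAZ)
  read a, top A: go to s5, push AA → (s5, aaaba, AAAZ)
  read a, top A: go to s5, push AA → (s5, aaba, AAAAZ)
  read a, top A: go to s5, push AA → (s5, aba, AAAAAZ)
  read a, top A: go to s5, push AA → (s5, ba, AAAAAAZ)
  read b, top A: go to s4, push A → (s4, a, AAAAAAZ)
  read a, top A: go to s4, push AA → (s4, ε, AAAAAAAZ)
All input consumed in state s4 with stack AAAAAAAZ.

AAAAAAAZ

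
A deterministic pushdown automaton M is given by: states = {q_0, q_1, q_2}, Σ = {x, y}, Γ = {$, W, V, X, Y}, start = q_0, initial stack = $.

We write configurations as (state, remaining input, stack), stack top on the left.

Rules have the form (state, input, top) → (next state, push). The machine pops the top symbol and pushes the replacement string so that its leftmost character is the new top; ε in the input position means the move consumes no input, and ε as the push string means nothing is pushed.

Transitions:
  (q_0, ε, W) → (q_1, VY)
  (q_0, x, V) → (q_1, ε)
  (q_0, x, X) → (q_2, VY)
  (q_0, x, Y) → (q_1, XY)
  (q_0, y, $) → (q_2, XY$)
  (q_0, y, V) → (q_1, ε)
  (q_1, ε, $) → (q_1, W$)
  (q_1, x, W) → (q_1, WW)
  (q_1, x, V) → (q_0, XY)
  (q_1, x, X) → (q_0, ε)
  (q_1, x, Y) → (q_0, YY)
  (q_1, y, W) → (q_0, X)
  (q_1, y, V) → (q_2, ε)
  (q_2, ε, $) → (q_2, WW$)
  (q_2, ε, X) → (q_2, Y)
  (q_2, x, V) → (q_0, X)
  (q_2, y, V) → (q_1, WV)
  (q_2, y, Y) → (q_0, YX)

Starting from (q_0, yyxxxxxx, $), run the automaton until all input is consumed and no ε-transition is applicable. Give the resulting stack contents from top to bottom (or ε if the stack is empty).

(q_0, yyxxxxxx, $) ⊢ (q_2, yxxxxxx, XY$) ⊢ (q_2, yxxxxxx, YY$) ⊢ (q_0, xxxxxx, YXY$) ⊢ (q_1, xxxxx, XYXY$) ⊢ (q_0, xxxx, YXY$) ⊢ (q_1, xxx, XYXY$) ⊢ (q_0, xx, YXY$) ⊢ (q_1, x, XYXY$) ⊢ (q_0, ε, YXY$)
All input consumed in state q_0 with stack YXY$.

YXY$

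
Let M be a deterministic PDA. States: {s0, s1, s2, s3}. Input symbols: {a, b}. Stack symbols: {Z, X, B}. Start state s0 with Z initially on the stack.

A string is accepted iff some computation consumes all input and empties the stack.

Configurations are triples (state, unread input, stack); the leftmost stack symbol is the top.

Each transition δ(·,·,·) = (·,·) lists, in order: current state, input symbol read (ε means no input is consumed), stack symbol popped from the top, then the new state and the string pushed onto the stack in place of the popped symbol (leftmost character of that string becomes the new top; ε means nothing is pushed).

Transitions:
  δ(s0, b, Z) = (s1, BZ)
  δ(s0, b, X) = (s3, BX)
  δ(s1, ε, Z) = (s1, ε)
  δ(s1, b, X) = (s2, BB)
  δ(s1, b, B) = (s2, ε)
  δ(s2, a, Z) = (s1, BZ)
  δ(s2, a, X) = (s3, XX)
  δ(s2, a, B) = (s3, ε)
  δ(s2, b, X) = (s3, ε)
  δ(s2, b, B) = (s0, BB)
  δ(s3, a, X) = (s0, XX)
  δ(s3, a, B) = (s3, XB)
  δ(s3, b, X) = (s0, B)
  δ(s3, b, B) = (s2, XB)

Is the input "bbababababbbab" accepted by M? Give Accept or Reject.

(s0, bbababababbbab, Z)
  read b, top Z: go to s1, push BZ → (s1, bababababbbab, BZ)
  read b, top B: go to s2, push ε → (s2, ababababbbab, Z)
  read a, top Z: go to s1, push BZ → (s1, babababbbab, BZ)
  read b, top B: go to s2, push ε → (s2, abababbbab, Z)
  read a, top Z: go to s1, push BZ → (s1, bababbbab, BZ)
  read b, top B: go to s2, push ε → (s2, ababbbab, Z)
  read a, top Z: go to s1, push BZ → (s1, babbbab, BZ)
  read b, top B: go to s2, push ε → (s2, abbbab, Z)
  read a, top Z: go to s1, push BZ → (s1, bbbab, BZ)
  read b, top B: go to s2, push ε → (s2, bbab, Z)
No transition applies at (s2, bbab, Z); input not fully consumed.

Reject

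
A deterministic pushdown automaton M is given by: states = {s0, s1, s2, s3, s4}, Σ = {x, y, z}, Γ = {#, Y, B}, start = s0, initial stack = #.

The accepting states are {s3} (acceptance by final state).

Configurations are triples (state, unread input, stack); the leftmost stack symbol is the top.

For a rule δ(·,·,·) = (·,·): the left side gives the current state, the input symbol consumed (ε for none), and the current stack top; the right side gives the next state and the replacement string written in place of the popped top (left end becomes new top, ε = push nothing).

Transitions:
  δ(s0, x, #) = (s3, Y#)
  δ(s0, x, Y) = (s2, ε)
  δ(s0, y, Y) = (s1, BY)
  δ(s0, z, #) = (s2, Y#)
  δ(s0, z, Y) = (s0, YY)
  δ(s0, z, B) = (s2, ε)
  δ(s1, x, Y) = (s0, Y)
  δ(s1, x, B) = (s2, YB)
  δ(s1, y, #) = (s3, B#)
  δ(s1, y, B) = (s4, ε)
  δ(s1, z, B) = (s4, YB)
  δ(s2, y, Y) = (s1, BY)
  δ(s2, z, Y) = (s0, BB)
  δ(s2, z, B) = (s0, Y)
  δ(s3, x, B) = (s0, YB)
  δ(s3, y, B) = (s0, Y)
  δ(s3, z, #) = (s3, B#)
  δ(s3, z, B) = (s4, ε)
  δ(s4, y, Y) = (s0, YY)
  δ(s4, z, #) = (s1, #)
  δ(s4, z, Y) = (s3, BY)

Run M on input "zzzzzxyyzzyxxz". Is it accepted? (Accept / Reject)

Reject

(s0, zzzzzxyyzzyxxz, #)
  read z, top #: go to s2, push Y# → (s2, zzzzxyyzzyxxz, Y#)
  read z, top Y: go to s0, push BB → (s0, zzzxyyzzyxxz, BB#)
  read z, top B: go to s2, push ε → (s2, zzxyyzzyxxz, B#)
  read z, top B: go to s0, push Y → (s0, zxyyzzyxxz, Y#)
  read z, top Y: go to s0, push YY → (s0, xyyzzyxxz, YY#)
  read x, top Y: go to s2, push ε → (s2, yyzzyxxz, Y#)
  read y, top Y: go to s1, push BY → (s1, yzzyxxz, BY#)
  read y, top B: go to s4, push ε → (s4, zzyxxz, Y#)
  read z, top Y: go to s3, push BY → (s3, zyxxz, BY#)
  read z, top B: go to s4, push ε → (s4, yxxz, Y#)
  read y, top Y: go to s0, push YY → (s0, xxz, YY#)
  read x, top Y: go to s2, push ε → (s2, xz, Y#)
No transition applies at (s2, xz, Y#); input not fully consumed.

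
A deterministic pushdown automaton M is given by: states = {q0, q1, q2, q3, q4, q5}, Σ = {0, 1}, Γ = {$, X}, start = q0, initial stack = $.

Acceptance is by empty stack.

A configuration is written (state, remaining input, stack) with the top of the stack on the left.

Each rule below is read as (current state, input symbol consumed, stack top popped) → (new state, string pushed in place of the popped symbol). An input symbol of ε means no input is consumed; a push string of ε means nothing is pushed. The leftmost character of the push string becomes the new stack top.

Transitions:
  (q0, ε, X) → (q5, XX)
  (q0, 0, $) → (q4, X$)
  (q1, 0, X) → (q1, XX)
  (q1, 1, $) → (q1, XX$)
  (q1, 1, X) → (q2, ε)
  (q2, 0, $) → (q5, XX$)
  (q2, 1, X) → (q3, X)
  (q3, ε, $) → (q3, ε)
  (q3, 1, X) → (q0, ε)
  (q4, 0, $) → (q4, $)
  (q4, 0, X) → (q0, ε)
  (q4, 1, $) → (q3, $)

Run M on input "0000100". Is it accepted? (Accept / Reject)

Reject

(q0, 0000100, $)
  read 0, top $: go to q4, push X$ → (q4, 000100, X$)
  read 0, top X: go to q0, push ε → (q0, 00100, $)
  read 0, top $: go to q4, push X$ → (q4, 0100, X$)
  read 0, top X: go to q0, push ε → (q0, 100, $)
No transition applies at (q0, 100, $); input not fully consumed.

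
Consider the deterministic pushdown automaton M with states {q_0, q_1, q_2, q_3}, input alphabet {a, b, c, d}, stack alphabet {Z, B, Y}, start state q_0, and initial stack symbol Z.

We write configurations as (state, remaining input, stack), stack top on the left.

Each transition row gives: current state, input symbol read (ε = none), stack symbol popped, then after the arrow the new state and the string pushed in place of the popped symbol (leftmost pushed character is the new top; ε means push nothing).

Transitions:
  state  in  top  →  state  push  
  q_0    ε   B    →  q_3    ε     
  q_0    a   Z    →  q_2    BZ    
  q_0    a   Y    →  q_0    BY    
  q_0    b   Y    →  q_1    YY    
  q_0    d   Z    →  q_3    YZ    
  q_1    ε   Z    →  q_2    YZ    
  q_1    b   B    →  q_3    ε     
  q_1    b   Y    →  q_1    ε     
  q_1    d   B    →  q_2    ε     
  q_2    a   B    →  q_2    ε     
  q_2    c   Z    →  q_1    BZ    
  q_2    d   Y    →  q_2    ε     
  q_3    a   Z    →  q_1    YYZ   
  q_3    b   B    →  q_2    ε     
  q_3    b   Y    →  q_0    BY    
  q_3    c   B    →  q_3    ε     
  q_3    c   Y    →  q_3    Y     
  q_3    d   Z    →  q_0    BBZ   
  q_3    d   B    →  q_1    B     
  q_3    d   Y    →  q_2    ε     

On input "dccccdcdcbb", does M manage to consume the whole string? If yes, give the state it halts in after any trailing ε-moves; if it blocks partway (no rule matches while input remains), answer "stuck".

stuck

(q_0, dccccdcdcbb, Z)
  read d, top Z: go to q_3, push YZ → (q_3, ccccdcdcbb, YZ)
  read c, top Y: go to q_3, push Y → (q_3, cccdcdcbb, YZ)
  read c, top Y: go to q_3, push Y → (q_3, ccdcdcbb, YZ)
  read c, top Y: go to q_3, push Y → (q_3, cdcdcbb, YZ)
  read c, top Y: go to q_3, push Y → (q_3, dcdcbb, YZ)
  read d, top Y: go to q_2, push ε → (q_2, cdcbb, Z)
  read c, top Z: go to q_1, push BZ → (q_1, dcbb, BZ)
  read d, top B: go to q_2, push ε → (q_2, cbb, Z)
  read c, top Z: go to q_1, push BZ → (q_1, bb, BZ)
  read b, top B: go to q_3, push ε → (q_3, b, Z)
No transition for (q_3, b, top Z); M blocks with input b remaining.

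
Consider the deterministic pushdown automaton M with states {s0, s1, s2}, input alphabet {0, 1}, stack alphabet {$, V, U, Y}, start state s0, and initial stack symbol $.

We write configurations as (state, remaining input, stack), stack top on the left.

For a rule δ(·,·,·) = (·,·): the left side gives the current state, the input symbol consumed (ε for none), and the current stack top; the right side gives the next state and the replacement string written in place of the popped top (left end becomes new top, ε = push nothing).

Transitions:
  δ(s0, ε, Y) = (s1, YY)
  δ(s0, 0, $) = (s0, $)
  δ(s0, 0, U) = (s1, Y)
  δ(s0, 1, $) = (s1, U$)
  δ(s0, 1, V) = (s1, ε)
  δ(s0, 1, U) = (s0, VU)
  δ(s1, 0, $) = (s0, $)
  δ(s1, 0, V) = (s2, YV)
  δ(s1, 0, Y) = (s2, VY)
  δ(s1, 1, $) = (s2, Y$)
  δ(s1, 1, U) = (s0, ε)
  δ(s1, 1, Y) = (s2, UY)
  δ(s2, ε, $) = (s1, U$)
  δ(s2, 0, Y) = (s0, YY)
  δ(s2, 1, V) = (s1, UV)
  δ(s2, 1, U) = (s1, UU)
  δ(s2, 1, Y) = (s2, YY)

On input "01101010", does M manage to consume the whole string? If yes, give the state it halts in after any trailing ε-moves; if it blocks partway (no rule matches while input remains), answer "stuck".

stuck

(s0, 01101010, $)
  read 0, top $: go to s0, push $ → (s0, 1101010, $)
  read 1, top $: go to s1, push U$ → (s1, 101010, U$)
  read 1, top U: go to s0, push ε → (s0, 01010, $)
  read 0, top $: go to s0, push $ → (s0, 1010, $)
  read 1, top $: go to s1, push U$ → (s1, 010, U$)
No transition for (s1, 0, top U); M blocks with input 010 remaining.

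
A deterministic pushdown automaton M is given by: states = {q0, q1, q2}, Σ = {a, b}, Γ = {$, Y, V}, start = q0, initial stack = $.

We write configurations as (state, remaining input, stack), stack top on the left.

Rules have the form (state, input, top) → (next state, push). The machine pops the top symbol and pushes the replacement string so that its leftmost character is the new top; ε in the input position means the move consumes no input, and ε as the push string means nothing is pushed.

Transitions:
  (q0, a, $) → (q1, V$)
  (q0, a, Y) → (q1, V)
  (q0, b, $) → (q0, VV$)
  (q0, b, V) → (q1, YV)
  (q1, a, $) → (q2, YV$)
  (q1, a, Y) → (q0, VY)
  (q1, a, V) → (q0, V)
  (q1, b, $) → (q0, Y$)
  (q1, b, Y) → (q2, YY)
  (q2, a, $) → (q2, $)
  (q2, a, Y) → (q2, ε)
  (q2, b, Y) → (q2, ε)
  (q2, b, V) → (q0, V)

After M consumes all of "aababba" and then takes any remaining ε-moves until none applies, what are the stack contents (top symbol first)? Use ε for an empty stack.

(q0, aababba, $)
  read a, top $: go to q1, push V$ → (q1, ababba, V$)
  read a, top V: go to q0, push V → (q0, babba, V$)
  read b, top V: go to q1, push YV → (q1, abba, YV$)
  read a, top Y: go to q0, push VY → (q0, bba, VYV$)
  read b, top V: go to q1, push YV → (q1, ba, YVYV$)
  read b, top Y: go to q2, push YY → (q2, a, YYVYV$)
  read a, top Y: go to q2, push ε → (q2, ε, YVYV$)
All input consumed in state q2 with stack YVYV$.

YVYV$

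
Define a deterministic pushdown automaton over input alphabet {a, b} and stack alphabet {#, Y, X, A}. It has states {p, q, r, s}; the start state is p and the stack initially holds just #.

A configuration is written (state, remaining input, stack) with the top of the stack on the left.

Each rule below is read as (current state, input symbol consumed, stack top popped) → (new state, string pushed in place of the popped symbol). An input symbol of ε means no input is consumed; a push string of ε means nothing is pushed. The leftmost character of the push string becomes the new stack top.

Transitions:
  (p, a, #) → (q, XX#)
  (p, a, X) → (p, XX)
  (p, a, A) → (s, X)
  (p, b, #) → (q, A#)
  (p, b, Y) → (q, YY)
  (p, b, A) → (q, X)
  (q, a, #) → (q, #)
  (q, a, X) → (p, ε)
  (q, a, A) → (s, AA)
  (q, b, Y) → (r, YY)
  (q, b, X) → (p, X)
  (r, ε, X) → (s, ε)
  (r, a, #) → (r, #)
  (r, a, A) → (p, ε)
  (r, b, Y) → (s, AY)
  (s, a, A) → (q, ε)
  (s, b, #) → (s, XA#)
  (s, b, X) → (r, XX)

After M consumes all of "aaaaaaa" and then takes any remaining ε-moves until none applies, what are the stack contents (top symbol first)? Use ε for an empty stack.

(p, aaaaaaa, #)
  read a, top #: go to q, push XX# → (q, aaaaaa, XX#)
  read a, top X: go to p, push ε → (p, aaaaa, X#)
  read a, top X: go to p, push XX → (p, aaaa, XX#)
  read a, top X: go to p, push XX → (p, aaa, XXX#)
  read a, top X: go to p, push XX → (p, aa, XXXX#)
  read a, top X: go to p, push XX → (p, a, XXXXX#)
  read a, top X: go to p, push XX → (p, ε, XXXXXX#)
All input consumed in state p with stack XXXXXX#.

XXXXXX#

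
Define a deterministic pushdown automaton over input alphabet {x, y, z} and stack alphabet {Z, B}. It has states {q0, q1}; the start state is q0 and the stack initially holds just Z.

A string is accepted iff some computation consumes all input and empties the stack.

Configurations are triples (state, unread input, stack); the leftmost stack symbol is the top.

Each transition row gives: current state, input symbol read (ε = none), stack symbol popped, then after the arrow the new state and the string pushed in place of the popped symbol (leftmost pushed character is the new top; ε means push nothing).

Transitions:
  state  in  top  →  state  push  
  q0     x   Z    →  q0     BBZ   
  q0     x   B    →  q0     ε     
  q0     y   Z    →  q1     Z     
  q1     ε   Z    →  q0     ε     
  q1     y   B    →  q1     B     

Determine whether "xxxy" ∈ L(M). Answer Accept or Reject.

(q0, xxxy, Z) ⊢ (q0, xxy, BBZ) ⊢ (q0, xy, BZ) ⊢ (q0, y, Z) ⊢ (q1, ε, Z) ⊢ (q0, ε, ε)
All input consumed and the stack is empty.

Accept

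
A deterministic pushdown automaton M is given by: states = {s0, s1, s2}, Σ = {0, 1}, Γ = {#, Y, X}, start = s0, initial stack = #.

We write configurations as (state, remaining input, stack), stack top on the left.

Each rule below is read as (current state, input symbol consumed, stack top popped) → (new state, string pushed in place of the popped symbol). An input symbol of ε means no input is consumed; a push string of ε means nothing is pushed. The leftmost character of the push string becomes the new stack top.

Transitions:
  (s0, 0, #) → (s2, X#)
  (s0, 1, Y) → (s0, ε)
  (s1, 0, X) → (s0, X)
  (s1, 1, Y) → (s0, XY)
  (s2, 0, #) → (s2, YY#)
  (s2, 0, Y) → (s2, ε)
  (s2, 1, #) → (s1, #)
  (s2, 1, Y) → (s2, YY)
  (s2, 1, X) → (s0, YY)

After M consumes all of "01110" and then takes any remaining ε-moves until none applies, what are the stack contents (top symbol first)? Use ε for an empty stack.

(s0, 01110, #)
  read 0, top #: go to s2, push X# → (s2, 1110, X#)
  read 1, top X: go to s0, push YY → (s0, 110, YY#)
  read 1, top Y: go to s0, push ε → (s0, 10, Y#)
  read 1, top Y: go to s0, push ε → (s0, 0, #)
  read 0, top #: go to s2, push X# → (s2, ε, X#)
All input consumed in state s2 with stack X#.

X#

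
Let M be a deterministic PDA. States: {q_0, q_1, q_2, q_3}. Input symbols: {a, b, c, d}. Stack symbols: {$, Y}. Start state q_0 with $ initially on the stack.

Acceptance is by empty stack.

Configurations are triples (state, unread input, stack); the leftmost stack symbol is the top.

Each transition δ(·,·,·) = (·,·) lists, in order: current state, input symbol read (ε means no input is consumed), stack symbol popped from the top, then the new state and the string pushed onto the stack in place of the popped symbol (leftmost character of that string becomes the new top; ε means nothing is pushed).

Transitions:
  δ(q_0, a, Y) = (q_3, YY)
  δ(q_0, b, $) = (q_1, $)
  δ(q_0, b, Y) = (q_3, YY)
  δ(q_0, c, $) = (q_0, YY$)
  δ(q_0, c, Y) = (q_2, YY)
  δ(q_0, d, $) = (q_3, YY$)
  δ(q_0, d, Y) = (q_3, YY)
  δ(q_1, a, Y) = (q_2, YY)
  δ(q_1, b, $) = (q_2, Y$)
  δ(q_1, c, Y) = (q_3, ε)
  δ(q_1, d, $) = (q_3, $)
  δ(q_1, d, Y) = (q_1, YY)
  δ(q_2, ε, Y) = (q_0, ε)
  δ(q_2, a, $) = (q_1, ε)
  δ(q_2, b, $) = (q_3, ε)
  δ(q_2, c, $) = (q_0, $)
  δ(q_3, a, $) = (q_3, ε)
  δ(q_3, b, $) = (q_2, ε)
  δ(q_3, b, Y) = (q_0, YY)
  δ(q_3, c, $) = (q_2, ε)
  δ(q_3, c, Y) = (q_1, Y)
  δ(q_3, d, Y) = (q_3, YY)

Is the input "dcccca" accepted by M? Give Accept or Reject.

Accept

(q_0, dcccca, $)
  read d, top $: go to q_3, push YY$ → (q_3, cccca, YY$)
  read c, top Y: go to q_1, push Y → (q_1, ccca, YY$)
  read c, top Y: go to q_3, push ε → (q_3, cca, Y$)
  read c, top Y: go to q_1, push Y → (q_1, ca, Y$)
  read c, top Y: go to q_3, push ε → (q_3, a, $)
  read a, top $: go to q_3, push ε → (q_3, ε, ε)
All input consumed and the stack is empty.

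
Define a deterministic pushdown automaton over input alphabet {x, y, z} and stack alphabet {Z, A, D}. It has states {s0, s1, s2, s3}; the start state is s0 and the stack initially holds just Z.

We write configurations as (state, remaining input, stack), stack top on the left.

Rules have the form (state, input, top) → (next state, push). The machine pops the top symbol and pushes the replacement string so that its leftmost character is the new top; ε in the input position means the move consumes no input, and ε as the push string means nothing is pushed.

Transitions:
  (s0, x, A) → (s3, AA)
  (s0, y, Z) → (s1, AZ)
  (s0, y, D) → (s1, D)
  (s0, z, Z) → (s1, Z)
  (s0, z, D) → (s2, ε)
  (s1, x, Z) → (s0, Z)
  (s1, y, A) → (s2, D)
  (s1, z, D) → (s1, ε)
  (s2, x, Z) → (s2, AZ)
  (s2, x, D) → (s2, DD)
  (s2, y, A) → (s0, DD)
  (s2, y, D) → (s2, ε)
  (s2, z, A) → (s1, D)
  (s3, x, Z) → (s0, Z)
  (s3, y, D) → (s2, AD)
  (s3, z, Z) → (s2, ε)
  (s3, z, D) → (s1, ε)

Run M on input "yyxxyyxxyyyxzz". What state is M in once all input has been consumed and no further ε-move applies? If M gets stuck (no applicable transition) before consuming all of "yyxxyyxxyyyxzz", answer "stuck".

s1

(s0, yyxxyyxxyyyxzz, Z) ⊢ (s1, yxxyyxxyyyxzz, AZ) ⊢ (s2, xxyyxxyyyxzz, DZ) ⊢ (s2, xyyxxyyyxzz, DDZ) ⊢ (s2, yyxxyyyxzz, DDDZ) ⊢ (s2, yxxyyyxzz, DDZ) ⊢ (s2, xxyyyxzz, DZ) ⊢ (s2, xyyyxzz, DDZ) ⊢ (s2, yyyxzz, DDDZ) ⊢ (s2, yyxzz, DDZ) ⊢ (s2, yxzz, DZ) ⊢ (s2, xzz, Z) ⊢ (s2, zz, AZ) ⊢ (s1, z, DZ) ⊢ (s1, ε, Z)
All input consumed; M is in state s1.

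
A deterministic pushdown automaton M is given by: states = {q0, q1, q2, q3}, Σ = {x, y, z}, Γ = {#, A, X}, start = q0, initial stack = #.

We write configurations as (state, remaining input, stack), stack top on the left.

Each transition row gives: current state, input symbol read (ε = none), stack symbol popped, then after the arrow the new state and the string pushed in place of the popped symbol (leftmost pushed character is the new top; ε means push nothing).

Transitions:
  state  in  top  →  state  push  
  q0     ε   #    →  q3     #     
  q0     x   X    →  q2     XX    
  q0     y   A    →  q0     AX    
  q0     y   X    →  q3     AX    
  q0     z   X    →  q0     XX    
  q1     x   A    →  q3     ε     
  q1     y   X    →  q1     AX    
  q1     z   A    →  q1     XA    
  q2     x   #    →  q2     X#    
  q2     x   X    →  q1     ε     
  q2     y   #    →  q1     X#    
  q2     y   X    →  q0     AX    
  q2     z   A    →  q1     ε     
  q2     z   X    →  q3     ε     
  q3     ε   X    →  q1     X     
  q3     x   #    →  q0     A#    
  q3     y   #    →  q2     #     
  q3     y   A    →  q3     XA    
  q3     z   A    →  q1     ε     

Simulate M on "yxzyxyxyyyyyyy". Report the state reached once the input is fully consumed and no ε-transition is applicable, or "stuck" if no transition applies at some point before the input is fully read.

stuck

(q0, yxzyxyxyyyyyyy, #) ⊢ (q3, yxzyxyxyyyyyyy, #) ⊢ (q2, xzyxyxyyyyyyy, #) ⊢ (q2, zyxyxyyyyyyy, X#) ⊢ (q3, yxyxyyyyyyy, #) ⊢ (q2, xyxyyyyyyy, #) ⊢ (q2, yxyyyyyyy, X#) ⊢ (q0, xyyyyyyy, AX#)
No transition for (q0, x, top A); M blocks with input xyyyyyyy remaining.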